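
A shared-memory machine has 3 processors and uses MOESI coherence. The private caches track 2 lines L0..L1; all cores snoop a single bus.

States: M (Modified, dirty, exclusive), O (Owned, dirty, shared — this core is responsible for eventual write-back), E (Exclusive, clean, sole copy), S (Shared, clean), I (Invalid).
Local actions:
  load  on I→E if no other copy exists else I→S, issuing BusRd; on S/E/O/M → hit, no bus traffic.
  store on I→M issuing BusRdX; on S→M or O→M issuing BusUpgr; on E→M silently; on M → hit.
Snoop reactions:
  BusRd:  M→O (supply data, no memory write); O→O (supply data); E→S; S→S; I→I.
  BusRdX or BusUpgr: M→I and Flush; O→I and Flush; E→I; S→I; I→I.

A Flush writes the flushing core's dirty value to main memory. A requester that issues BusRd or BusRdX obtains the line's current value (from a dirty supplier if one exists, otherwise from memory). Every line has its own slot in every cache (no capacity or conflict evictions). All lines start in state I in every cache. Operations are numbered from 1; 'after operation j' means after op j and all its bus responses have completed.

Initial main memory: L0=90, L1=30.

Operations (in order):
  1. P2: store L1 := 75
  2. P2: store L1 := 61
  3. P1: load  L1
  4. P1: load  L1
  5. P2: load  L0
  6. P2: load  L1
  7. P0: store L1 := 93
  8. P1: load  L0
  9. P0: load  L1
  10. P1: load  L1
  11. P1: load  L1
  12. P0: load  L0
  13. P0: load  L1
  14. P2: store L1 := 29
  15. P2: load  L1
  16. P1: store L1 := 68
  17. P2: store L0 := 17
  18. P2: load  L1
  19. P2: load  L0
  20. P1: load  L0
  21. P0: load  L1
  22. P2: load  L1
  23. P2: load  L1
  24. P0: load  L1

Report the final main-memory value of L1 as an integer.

1. P2: store L1 := 75  bus=[BusRdX]  L1: P0=I P1=I P2=M  mem[L1]=30
2. P2: store L1 := 61  bus=[-]  L1: P0=I P1=I P2=M  mem[L1]=30
3. P1: load  L1  bus=[BusRd]  L1: P0=I P1=S P2=O  mem[L1]=30
4. P1: load  L1  bus=[-]  L1: P0=I P1=S P2=O  mem[L1]=30
5. P2: load  L0  bus=[BusRd]  L0: P0=I P1=I P2=E  mem[L0]=90
6. P2: load  L1  bus=[-]  L1: P0=I P1=S P2=O  mem[L1]=30
7. P0: store L1 := 93  bus=[BusRdX,Flush]  L1: P0=M P1=I P2=I  mem[L1]=61
8. P1: load  L0  bus=[BusRd]  L0: P0=I P1=S P2=S  mem[L0]=90
9. P0: load  L1  bus=[-]  L1: P0=M P1=I P2=I  mem[L1]=61
10. P1: load  L1  bus=[BusRd]  L1: P0=O P1=S P2=I  mem[L1]=61
11. P1: load  L1  bus=[-]  L1: P0=O P1=S P2=I  mem[L1]=61
12. P0: load  L0  bus=[BusRd]  L0: P0=S P1=S P2=S  mem[L0]=90
13. P0: load  L1  bus=[-]  L1: P0=O P1=S P2=I  mem[L1]=61
14. P2: store L1 := 29  bus=[BusRdX,Flush]  L1: P0=I P1=I P2=M  mem[L1]=93
15. P2: load  L1  bus=[-]  L1: P0=I P1=I P2=M  mem[L1]=93
16. P1: store L1 := 68  bus=[BusRdX,Flush]  L1: P0=I P1=M P2=I  mem[L1]=29
17. P2: store L0 := 17  bus=[BusUpgr]  L0: P0=I P1=I P2=M  mem[L0]=90
18. P2: load  L1  bus=[BusRd]  L1: P0=I P1=O P2=S  mem[L1]=29
19. P2: load  L0  bus=[-]  L0: P0=I P1=I P2=M  mem[L0]=90
20. P1: load  L0  bus=[BusRd]  L0: P0=I P1=S P2=O  mem[L0]=90
21. P0: load  L1  bus=[BusRd]  L1: P0=S P1=O P2=S  mem[L1]=29
22. P2: load  L1  bus=[-]  L1: P0=S P1=O P2=S  mem[L1]=29
23. P2: load  L1  bus=[-]  L1: P0=S P1=O P2=S  mem[L1]=29
24. P0: load  L1  bus=[-]  L1: P0=S P1=O P2=S  mem[L1]=29

memory[L1] = 29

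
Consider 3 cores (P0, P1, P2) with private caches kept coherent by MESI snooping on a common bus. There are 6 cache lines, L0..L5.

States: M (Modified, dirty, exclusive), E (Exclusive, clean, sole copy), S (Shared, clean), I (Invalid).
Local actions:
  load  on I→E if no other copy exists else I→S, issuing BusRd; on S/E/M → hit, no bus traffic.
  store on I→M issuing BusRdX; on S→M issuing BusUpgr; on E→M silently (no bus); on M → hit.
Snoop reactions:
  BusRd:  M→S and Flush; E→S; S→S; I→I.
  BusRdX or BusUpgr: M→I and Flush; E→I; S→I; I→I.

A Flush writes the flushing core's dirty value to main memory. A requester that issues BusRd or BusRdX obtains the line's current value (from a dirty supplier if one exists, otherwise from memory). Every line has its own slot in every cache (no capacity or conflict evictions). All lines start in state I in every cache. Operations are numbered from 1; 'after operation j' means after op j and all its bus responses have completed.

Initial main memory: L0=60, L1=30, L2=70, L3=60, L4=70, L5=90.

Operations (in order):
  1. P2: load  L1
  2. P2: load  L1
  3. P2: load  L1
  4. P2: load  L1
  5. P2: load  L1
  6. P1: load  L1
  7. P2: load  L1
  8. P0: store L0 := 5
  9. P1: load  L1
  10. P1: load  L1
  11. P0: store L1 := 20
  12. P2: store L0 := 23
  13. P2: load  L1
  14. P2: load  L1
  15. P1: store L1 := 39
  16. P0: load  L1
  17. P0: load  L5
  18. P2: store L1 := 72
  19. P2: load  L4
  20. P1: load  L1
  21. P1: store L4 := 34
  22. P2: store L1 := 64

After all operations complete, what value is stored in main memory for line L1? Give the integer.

memory[L1] = 72

1. P2: load  L1  bus=[BusRd]  L1: P0=I P1=I P2=E  mem[L1]=30
2. P2: load  L1  bus=[-]  L1: P0=I P1=I P2=E  mem[L1]=30
3. P2: load  L1  bus=[-]  L1: P0=I P1=I P2=E  mem[L1]=30
4. P2: load  L1  bus=[-]  L1: P0=I P1=I P2=E  mem[L1]=30
5. P2: load  L1  bus=[-]  L1: P0=I P1=I P2=E  mem[L1]=30
6. P1: load  L1  bus=[BusRd]  L1: P0=I P1=S P2=S  mem[L1]=30
7. P2: load  L1  bus=[-]  L1: P0=I P1=S P2=S  mem[L1]=30
8. P0: store L0 := 5  bus=[BusRdX]  L0: P0=M P1=I P2=I  mem[L0]=60
9. P1: load  L1  bus=[-]  L1: P0=I P1=S P2=S  mem[L1]=30
10. P1: load  L1  bus=[-]  L1: P0=I P1=S P2=S  mem[L1]=30
11. P0: store L1 := 20  bus=[BusRdX]  L1: P0=M P1=I P2=I  mem[L1]=30
12. P2: store L0 := 23  bus=[BusRdX,Flush]  L0: P0=I P1=I P2=M  mem[L0]=5
13. P2: load  L1  bus=[BusRd,Flush]  L1: P0=S P1=I P2=S  mem[L1]=20
14. P2: load  L1  bus=[-]  L1: P0=S P1=I P2=S  mem[L1]=20
15. P1: store L1 := 39  bus=[BusRdX]  L1: P0=I P1=M P2=I  mem[L1]=20
16. P0: load  L1  bus=[BusRd,Flush]  L1: P0=S P1=S P2=I  mem[L1]=39
17. P0: load  L5  bus=[BusRd]  L5: P0=E P1=I P2=I  mem[L5]=90
18. P2: store L1 := 72  bus=[BusRdX]  L1: P0=I P1=I P2=M  mem[L1]=39
19. P2: load  L4  bus=[BusRd]  L4: P0=I P1=I P2=E  mem[L4]=70
20. P1: load  L1  bus=[BusRd,Flush]  L1: P0=I P1=S P2=S  mem[L1]=72
21. P1: store L4 := 34  bus=[BusRdX]  L4: P0=I P1=M P2=I  mem[L4]=70
22. P2: store L1 := 64  bus=[BusUpgr]  L1: P0=I P1=I P2=M  mem[L1]=72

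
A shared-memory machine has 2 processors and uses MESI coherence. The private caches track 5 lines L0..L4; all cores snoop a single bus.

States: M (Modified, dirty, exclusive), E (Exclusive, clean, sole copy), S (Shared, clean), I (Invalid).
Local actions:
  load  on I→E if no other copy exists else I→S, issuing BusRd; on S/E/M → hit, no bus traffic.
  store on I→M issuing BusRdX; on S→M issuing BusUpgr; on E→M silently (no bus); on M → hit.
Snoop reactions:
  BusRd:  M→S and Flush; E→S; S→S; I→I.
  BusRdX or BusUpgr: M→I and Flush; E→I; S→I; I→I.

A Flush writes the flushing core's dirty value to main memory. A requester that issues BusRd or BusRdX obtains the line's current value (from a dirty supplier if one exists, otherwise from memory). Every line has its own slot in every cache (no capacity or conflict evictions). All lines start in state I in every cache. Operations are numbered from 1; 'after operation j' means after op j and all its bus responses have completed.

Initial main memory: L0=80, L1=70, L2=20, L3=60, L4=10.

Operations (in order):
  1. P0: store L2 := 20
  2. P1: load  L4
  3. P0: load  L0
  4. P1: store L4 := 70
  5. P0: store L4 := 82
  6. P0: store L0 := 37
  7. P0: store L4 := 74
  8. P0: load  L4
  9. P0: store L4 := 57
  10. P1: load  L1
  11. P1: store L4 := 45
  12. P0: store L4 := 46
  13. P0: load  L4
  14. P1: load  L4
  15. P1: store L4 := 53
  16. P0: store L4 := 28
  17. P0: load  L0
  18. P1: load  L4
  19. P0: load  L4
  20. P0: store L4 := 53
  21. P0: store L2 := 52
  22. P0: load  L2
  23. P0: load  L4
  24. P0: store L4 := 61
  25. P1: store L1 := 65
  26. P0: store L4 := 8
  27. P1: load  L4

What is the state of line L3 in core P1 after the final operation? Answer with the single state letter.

state = I

step 1: P0: store L2 := 20  ⟶  MI  (L2)  txn=BusRdX  M[L2]=20
step 2: P1: load  L4  ⟶  IE  (L4)  txn=BusRd  M[L4]=10
step 3: P0: load  L0  ⟶  EI  (L0)  txn=BusRd  M[L0]=80
step 4: P1: store L4 := 70  ⟶  IM  (L4)  txn=∅  M[L4]=10
step 5: P0: store L4 := 82  ⟶  MI  (L4)  txn=BusRdX+Flush  M[L4]=70
step 6: P0: store L0 := 37  ⟶  MI  (L0)  txn=∅  M[L0]=80
step 7: P0: store L4 := 74  ⟶  MI  (L4)  txn=∅  M[L4]=70
step 8: P0: load  L4  ⟶  MI  (L4)  txn=∅  M[L4]=70
step 9: P0: store L4 := 57  ⟶  MI  (L4)  txn=∅  M[L4]=70
step 10: P1: load  L1  ⟶  IE  (L1)  txn=BusRd  M[L1]=70
step 11: P1: store L4 := 45  ⟶  IM  (L4)  txn=BusRdX+Flush  M[L4]=57
step 12: P0: store L4 := 46  ⟶  MI  (L4)  txn=BusRdX+Flush  M[L4]=45
step 13: P0: load  L4  ⟶  MI  (L4)  txn=∅  M[L4]=45
step 14: P1: load  L4  ⟶  SS  (L4)  txn=BusRd+Flush  M[L4]=46
step 15: P1: store L4 := 53  ⟶  IM  (L4)  txn=BusUpgr  M[L4]=46
step 16: P0: store L4 := 28  ⟶  MI  (L4)  txn=BusRdX+Flush  M[L4]=53
step 17: P0: load  L0  ⟶  MI  (L0)  txn=∅  M[L0]=80
step 18: P1: load  L4  ⟶  SS  (L4)  txn=BusRd+Flush  M[L4]=28
step 19: P0: load  L4  ⟶  SS  (L4)  txn=∅  M[L4]=28
step 20: P0: store L4 := 53  ⟶  MI  (L4)  txn=BusUpgr  M[L4]=28
step 21: P0: store L2 := 52  ⟶  MI  (L2)  txn=∅  M[L2]=20
step 22: P0: load  L2  ⟶  MI  (L2)  txn=∅  M[L2]=20
step 23: P0: load  L4  ⟶  MI  (L4)  txn=∅  M[L4]=28
step 24: P0: store L4 := 61  ⟶  MI  (L4)  txn=∅  M[L4]=28
step 25: P1: store L1 := 65  ⟶  IM  (L1)  txn=∅  M[L1]=70
step 26: P0: store L4 := 8  ⟶  MI  (L4)  txn=∅  M[L4]=28
step 27: P1: load  L4  ⟶  SS  (L4)  txn=BusRd+Flush  M[L4]=8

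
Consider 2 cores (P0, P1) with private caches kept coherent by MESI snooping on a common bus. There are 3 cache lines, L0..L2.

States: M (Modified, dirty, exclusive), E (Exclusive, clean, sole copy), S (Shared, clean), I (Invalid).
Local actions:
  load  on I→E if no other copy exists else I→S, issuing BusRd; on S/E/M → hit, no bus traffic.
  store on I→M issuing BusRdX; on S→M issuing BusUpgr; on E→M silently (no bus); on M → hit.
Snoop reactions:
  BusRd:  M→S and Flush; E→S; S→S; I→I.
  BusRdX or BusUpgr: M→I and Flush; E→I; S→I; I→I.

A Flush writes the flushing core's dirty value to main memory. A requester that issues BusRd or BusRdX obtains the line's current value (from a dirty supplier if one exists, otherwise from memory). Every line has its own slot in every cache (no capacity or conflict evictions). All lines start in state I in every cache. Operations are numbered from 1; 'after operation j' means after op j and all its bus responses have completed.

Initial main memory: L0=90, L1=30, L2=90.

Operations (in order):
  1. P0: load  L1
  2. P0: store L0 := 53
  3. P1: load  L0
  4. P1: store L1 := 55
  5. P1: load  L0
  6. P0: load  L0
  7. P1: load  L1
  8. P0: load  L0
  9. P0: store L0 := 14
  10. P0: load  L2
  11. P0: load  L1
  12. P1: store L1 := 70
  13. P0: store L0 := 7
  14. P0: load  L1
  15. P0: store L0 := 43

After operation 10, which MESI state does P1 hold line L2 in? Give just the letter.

state = I

  op1 P0: load  L1 → E/I on L1; bus BusRd; mem=30
  op2 P0: store L0 := 53 → M/I on L0; bus BusRdX; mem=90
  op3 P1: load  L0 → S/S on L0; bus BusRd Flush; mem=53
  op4 P1: store L1 := 55 → I/M on L1; bus BusRdX; mem=30
  op5 P1: load  L0 → S/S on L0; bus (none); mem=53
  op6 P0: load  L0 → S/S on L0; bus (none); mem=53
  op7 P1: load  L1 → I/M on L1; bus (none); mem=30
  op8 P0: load  L0 → S/S on L0; bus (none); mem=53
  op9 P0: store L0 := 14 → M/I on L0; bus BusUpgr; mem=53
  op10 P0: load  L2 → E/I on L2; bus BusRd; mem=90
  op11 P0: load  L1 → S/S on L1; bus BusRd Flush; mem=55
  op12 P1: store L1 := 70 → I/M on L1; bus BusUpgr; mem=55
  op13 P0: store L0 := 7 → M/I on L0; bus (none); mem=53
  op14 P0: load  L1 → S/S on L1; bus BusRd Flush; mem=70
  op15 P0: store L0 := 43 → M/I on L0; bus (none); mem=53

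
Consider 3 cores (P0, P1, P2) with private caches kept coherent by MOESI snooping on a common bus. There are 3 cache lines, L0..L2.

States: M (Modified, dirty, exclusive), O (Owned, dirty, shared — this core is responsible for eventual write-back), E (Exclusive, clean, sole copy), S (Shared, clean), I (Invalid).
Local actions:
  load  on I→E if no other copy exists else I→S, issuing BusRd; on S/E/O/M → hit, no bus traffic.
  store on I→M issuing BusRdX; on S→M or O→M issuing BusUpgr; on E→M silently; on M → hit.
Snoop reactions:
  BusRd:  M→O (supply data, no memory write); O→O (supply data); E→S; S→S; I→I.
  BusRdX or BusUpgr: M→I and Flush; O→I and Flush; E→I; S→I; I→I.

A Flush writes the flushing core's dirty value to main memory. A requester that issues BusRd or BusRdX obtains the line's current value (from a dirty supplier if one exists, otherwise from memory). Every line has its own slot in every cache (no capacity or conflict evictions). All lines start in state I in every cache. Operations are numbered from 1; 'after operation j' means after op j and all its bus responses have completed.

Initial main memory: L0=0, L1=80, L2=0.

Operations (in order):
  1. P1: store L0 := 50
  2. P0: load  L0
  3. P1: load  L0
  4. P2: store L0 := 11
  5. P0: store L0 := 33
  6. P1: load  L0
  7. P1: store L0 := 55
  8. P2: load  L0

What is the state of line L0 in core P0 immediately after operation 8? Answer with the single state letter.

state = I

  op1 P1: store L0 := 50 → I/M/I on L0; bus BusRdX; mem=0
  op2 P0: load  L0 → S/O/I on L0; bus BusRd; mem=0
  op3 P1: load  L0 → S/O/I on L0; bus (none); mem=0
  op4 P2: store L0 := 11 → I/I/M on L0; bus BusRdX Flush; mem=50
  op5 P0: store L0 := 33 → M/I/I on L0; bus BusRdX Flush; mem=11
  op6 P1: load  L0 → O/S/I on L0; bus BusRd; mem=11
  op7 P1: store L0 := 55 → I/M/I on L0; bus BusUpgr Flush; mem=33
  op8 P2: load  L0 → I/O/S on L0; bus BusRd; mem=33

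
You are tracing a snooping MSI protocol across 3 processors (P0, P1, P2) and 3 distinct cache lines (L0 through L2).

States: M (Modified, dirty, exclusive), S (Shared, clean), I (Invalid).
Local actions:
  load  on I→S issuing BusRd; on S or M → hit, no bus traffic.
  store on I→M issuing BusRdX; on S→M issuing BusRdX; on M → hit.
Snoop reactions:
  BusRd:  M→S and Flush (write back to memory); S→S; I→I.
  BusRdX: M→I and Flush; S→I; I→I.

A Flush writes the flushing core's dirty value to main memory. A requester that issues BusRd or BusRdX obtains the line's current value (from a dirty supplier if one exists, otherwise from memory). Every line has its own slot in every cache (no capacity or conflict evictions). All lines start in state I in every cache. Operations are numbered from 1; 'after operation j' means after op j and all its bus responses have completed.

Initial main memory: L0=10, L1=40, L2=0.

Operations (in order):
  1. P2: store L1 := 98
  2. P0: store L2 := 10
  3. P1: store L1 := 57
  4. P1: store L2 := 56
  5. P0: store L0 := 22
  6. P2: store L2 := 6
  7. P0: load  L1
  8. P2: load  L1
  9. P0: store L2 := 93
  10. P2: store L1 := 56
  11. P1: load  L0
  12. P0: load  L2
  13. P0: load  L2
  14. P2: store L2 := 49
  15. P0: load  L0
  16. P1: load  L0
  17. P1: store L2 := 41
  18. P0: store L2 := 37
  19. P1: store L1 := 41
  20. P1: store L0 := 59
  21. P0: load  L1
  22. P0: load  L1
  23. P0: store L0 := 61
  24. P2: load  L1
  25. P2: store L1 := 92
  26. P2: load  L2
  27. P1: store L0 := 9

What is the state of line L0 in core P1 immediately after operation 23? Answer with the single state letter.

1. P2: store L1 := 98  bus=[BusRdX]  L1: P0=I P1=I P2=M  mem[L1]=40
2. P0: store L2 := 10  bus=[BusRdX]  L2: P0=M P1=I P2=I  mem[L2]=0
3. P1: store L1 := 57  bus=[BusRdX,Flush]  L1: P0=I P1=M P2=I  mem[L1]=98
4. P1: store L2 := 56  bus=[BusRdX,Flush]  L2: P0=I P1=M P2=I  mem[L2]=10
5. P0: store L0 := 22  bus=[BusRdX]  L0: P0=M P1=I P2=I  mem[L0]=10
6. P2: store L2 := 6  bus=[BusRdX,Flush]  L2: P0=I P1=I P2=M  mem[L2]=56
7. P0: load  L1  bus=[BusRd,Flush]  L1: P0=S P1=S P2=I  mem[L1]=57
8. P2: load  L1  bus=[BusRd]  L1: P0=S P1=S P2=S  mem[L1]=57
9. P0: store L2 := 93  bus=[BusRdX,Flush]  L2: P0=M P1=I P2=I  mem[L2]=6
10. P2: store L1 := 56  bus=[BusRdX]  L1: P0=I P1=I P2=M  mem[L1]=57
11. P1: load  L0  bus=[BusRd,Flush]  L0: P0=S P1=S P2=I  mem[L0]=22
12. P0: load  L2  bus=[-]  L2: P0=M P1=I P2=I  mem[L2]=6
13. P0: load  L2  bus=[-]  L2: P0=M P1=I P2=I  mem[L2]=6
14. P2: store L2 := 49  bus=[BusRdX,Flush]  L2: P0=I P1=I P2=M  mem[L2]=93
15. P0: load  L0  bus=[-]  L0: P0=S P1=S P2=I  mem[L0]=22
16. P1: load  L0  bus=[-]  L0: P0=S P1=S P2=I  mem[L0]=22
17. P1: store L2 := 41  bus=[BusRdX,Flush]  L2: P0=I P1=M P2=I  mem[L2]=49
18. P0: store L2 := 37  bus=[BusRdX,Flush]  L2: P0=M P1=I P2=I  mem[L2]=41
19. P1: store L1 := 41  bus=[BusRdX,Flush]  L1: P0=I P1=M P2=I  mem[L1]=56
20. P1: store L0 := 59  bus=[BusRdX]  L0: P0=I P1=M P2=I  mem[L0]=22
21. P0: load  L1  bus=[BusRd,Flush]  L1: P0=S P1=S P2=I  mem[L1]=41
22. P0: load  L1  bus=[-]  L1: P0=S P1=S P2=I  mem[L1]=41
23. P0: store L0 := 61  bus=[BusRdX,Flush]  L0: P0=M P1=I P2=I  mem[L0]=59
24. P2: load  L1  bus=[BusRd]  L1: P0=S P1=S P2=S  mem[L1]=41
25. P2: store L1 := 92  bus=[BusRdX]  L1: P0=I P1=I P2=M  mem[L1]=41
26. P2: load  L2  bus=[BusRd,Flush]  L2: P0=S P1=I P2=S  mem[L2]=37
27. P1: store L0 := 9  bus=[BusRdX,Flush]  L0: P0=I P1=M P2=I  mem[L0]=61

state = I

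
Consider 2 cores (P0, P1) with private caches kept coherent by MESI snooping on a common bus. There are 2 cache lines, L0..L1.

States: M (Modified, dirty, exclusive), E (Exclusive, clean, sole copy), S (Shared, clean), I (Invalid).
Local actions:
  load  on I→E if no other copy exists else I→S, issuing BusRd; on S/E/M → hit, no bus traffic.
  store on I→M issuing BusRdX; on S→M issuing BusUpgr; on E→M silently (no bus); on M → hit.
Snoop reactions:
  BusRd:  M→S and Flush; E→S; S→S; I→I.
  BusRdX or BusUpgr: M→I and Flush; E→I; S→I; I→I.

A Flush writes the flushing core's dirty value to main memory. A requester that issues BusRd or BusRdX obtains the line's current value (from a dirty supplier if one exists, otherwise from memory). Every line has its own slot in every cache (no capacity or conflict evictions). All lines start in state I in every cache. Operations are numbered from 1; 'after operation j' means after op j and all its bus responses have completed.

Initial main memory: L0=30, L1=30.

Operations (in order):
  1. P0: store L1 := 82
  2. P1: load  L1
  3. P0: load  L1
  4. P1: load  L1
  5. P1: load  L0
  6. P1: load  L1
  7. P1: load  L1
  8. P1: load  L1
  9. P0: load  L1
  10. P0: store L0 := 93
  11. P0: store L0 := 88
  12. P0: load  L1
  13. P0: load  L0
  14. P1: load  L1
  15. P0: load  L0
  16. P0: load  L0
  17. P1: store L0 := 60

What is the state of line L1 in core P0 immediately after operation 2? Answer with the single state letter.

state = S

1. P0: store L1 := 82  bus=[BusRdX]  L1: P0=M P1=I  mem[L1]=30
2. P1: load  L1  bus=[BusRd,Flush]  L1: P0=S P1=S  mem[L1]=82
3. P0: load  L1  bus=[-]  L1: P0=S P1=S  mem[L1]=82
4. P1: load  L1  bus=[-]  L1: P0=S P1=S  mem[L1]=82
5. P1: load  L0  bus=[BusRd]  L0: P0=I P1=E  mem[L0]=30
6. P1: load  L1  bus=[-]  L1: P0=S P1=S  mem[L1]=82
7. P1: load  L1  bus=[-]  L1: P0=S P1=S  mem[L1]=82
8. P1: load  L1  bus=[-]  L1: P0=S P1=S  mem[L1]=82
9. P0: load  L1  bus=[-]  L1: P0=S P1=S  mem[L1]=82
10. P0: store L0 := 93  bus=[BusRdX]  L0: P0=M P1=I  mem[L0]=30
11. P0: store L0 := 88  bus=[-]  L0: P0=M P1=I  mem[L0]=30
12. P0: load  L1  bus=[-]  L1: P0=S P1=S  mem[L1]=82
13. P0: load  L0  bus=[-]  L0: P0=M P1=I  mem[L0]=30
14. P1: load  L1  bus=[-]  L1: P0=S P1=S  mem[L1]=82
15. P0: load  L0  bus=[-]  L0: P0=M P1=I  mem[L0]=30
16. P0: load  L0  bus=[-]  L0: P0=M P1=I  mem[L0]=30
17. P1: store L0 := 60  bus=[BusRdX,Flush]  L0: P0=I P1=M  mem[L0]=88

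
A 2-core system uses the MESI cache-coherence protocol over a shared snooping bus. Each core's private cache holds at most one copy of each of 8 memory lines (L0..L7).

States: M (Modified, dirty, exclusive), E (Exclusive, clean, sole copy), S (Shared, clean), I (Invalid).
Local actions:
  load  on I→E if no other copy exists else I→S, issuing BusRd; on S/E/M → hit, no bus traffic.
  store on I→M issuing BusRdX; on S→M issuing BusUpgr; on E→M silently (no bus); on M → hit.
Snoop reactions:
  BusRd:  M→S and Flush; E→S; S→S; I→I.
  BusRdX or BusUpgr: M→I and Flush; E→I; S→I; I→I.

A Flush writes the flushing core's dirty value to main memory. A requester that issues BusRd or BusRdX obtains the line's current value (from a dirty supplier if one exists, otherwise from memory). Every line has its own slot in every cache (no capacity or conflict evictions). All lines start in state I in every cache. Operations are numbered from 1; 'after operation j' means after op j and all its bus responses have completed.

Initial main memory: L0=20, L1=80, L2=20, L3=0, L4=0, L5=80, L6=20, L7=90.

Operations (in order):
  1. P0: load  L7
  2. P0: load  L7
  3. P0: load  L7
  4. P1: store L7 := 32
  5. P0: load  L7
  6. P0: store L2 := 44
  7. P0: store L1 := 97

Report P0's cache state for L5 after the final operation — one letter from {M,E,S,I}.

  op1 P0: load  L7 → E/I on L7; bus BusRd; mem=90
  op2 P0: load  L7 → E/I on L7; bus (none); mem=90
  op3 P0: load  L7 → E/I on L7; bus (none); mem=90
  op4 P1: store L7 := 32 → I/M on L7; bus BusRdX; mem=90
  op5 P0: load  L7 → S/S on L7; bus BusRd Flush; mem=32
  op6 P0: store L2 := 44 → M/I on L2; bus BusRdX; mem=20
  op7 P0: store L1 := 97 → M/I on L1; bus BusRdX; mem=80

state = I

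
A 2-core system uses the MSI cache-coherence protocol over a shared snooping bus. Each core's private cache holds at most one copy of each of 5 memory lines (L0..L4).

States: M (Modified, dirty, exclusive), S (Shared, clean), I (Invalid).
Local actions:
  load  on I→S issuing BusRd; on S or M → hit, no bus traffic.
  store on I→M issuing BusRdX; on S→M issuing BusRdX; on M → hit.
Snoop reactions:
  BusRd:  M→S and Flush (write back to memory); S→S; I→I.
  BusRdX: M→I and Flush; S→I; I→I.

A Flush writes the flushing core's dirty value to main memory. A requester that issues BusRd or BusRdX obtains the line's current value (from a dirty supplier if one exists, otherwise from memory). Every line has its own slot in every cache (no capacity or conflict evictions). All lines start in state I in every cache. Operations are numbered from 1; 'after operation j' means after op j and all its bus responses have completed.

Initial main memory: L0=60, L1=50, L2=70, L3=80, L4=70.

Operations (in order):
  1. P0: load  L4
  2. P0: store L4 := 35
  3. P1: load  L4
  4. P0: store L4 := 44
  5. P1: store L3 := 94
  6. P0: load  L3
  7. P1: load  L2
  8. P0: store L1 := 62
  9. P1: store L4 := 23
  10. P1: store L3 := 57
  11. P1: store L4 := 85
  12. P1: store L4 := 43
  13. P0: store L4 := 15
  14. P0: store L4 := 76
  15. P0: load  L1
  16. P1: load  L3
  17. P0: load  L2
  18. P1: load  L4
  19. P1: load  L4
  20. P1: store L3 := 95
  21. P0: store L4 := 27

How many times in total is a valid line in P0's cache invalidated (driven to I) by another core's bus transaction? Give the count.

  op1 P0: load  L4 → S/I on L4; bus BusRd; mem=70
  op2 P0: store L4 := 35 → M/I on L4; bus BusRdX; mem=70
  op3 P1: load  L4 → S/S on L4; bus BusRd Flush; mem=35
  op4 P0: store L4 := 44 → M/I on L4; bus BusRdX; mem=35
  op5 P1: store L3 := 94 → I/M on L3; bus BusRdX; mem=80
  op6 P0: load  L3 → S/S on L3; bus BusRd Flush; mem=94
  op7 P1: load  L2 → I/S on L2; bus BusRd; mem=70
  op8 P0: store L1 := 62 → M/I on L1; bus BusRdX; mem=50
  op9 P1: store L4 := 23 → I/M on L4; bus BusRdX Flush; mem=44
  op10 P1: store L3 := 57 → I/M on L3; bus BusRdX; mem=94
  op11 P1: store L4 := 85 → I/M on L4; bus (none); mem=44
  op12 P1: store L4 := 43 → I/M on L4; bus (none); mem=44
  op13 P0: store L4 := 15 → M/I on L4; bus BusRdX Flush; mem=43
  op14 P0: store L4 := 76 → M/I on L4; bus (none); mem=43
  op15 P0: load  L1 → M/I on L1; bus (none); mem=50
  op16 P1: load  L3 → I/M on L3; bus (none); mem=94
  op17 P0: load  L2 → S/S on L2; bus BusRd; mem=70
  op18 P1: load  L4 → S/S on L4; bus BusRd Flush; mem=76
  op19 P1: load  L4 → S/S on L4; bus (none); mem=76
  op20 P1: store L3 := 95 → I/M on L3; bus (none); mem=94
  op21 P0: store L4 := 27 → M/I on L4; bus BusRdX; mem=76

invalidations = 2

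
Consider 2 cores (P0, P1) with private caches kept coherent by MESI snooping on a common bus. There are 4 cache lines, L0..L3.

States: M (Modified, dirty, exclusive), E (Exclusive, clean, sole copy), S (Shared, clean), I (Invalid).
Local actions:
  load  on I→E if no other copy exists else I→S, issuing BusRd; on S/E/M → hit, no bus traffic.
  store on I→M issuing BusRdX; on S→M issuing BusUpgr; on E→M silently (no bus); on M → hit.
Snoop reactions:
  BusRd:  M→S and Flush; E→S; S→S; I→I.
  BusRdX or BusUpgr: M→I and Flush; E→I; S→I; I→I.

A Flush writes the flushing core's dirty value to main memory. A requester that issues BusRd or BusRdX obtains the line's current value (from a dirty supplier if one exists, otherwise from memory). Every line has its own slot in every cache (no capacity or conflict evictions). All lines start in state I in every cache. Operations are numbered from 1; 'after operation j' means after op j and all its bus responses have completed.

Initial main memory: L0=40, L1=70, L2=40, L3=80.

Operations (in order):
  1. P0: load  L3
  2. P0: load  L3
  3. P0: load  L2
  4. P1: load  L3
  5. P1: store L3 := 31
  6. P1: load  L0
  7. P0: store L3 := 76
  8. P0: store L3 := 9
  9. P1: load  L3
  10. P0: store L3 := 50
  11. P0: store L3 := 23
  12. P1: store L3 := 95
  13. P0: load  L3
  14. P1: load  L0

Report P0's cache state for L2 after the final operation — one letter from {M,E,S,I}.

  op1 P0: load  L3 → E/I on L3; bus BusRd; mem=80
  op2 P0: load  L3 → E/I on L3; bus (none); mem=80
  op3 P0: load  L2 → E/I on L2; bus BusRd; mem=40
  op4 P1: load  L3 → S/S on L3; bus BusRd; mem=80
  op5 P1: store L3 := 31 → I/M on L3; bus BusUpgr; mem=80
  op6 P1: load  L0 → I/E on L0; bus BusRd; mem=40
  op7 P0: store L3 := 76 → M/I on L3; bus BusRdX Flush; mem=31
  op8 P0: store L3 := 9 → M/I on L3; bus (none); mem=31
  op9 P1: load  L3 → S/S on L3; bus BusRd Flush; mem=9
  op10 P0: store L3 := 50 → M/I on L3; bus BusUpgr; mem=9
  op11 P0: store L3 := 23 → M/I on L3; bus (none); mem=9
  op12 P1: store L3 := 95 → I/M on L3; bus BusRdX Flush; mem=23
  op13 P0: load  L3 → S/S on L3; bus BusRd Flush; mem=95
  op14 P1: load  L0 → I/E on L0; bus (none); mem=40

state = E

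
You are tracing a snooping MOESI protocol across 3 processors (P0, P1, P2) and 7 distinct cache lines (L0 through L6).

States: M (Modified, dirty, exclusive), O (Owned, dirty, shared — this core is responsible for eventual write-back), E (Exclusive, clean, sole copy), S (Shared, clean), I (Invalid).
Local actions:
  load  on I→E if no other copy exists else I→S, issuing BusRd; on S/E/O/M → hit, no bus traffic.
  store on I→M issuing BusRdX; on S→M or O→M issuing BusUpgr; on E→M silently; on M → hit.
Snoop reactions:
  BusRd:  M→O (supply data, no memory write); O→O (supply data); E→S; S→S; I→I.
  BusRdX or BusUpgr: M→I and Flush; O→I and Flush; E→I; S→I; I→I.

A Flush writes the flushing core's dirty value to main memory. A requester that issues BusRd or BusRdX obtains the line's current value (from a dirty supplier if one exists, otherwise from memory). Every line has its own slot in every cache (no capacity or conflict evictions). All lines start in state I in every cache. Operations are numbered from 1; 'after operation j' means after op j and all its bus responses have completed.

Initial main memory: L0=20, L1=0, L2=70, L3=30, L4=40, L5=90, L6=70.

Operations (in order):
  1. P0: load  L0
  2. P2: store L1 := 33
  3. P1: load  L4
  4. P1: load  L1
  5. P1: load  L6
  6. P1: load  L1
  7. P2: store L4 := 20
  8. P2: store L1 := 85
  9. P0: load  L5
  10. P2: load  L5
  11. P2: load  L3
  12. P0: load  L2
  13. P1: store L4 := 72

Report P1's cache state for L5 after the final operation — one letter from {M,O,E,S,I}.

state = I

1. P0: load  L0  bus=[BusRd]  L0: P0=E P1=I P2=I  mem[L0]=20
2. P2: store L1 := 33  bus=[BusRdX]  L1: P0=I P1=I P2=M  mem[L1]=0
3. P1: load  L4  bus=[BusRd]  L4: P0=I P1=E P2=I  mem[L4]=40
4. P1: load  L1  bus=[BusRd]  L1: P0=I P1=S P2=O  mem[L1]=0
5. P1: load  L6  bus=[BusRd]  L6: P0=I P1=E P2=I  mem[L6]=70
6. P1: load  L1  bus=[-]  L1: P0=I P1=S P2=O  mem[L1]=0
7. P2: store L4 := 20  bus=[BusRdX]  L4: P0=I P1=I P2=M  mem[L4]=40
8. P2: store L1 := 85  bus=[BusUpgr]  L1: P0=I P1=I P2=M  mem[L1]=0
9. P0: load  L5  bus=[BusRd]  L5: P0=E P1=I P2=I  mem[L5]=90
10. P2: load  L5  bus=[BusRd]  L5: P0=S P1=I P2=S  mem[L5]=90
11. P2: load  L3  bus=[BusRd]  L3: P0=I P1=I P2=E  mem[L3]=30
12. P0: load  L2  bus=[BusRd]  L2: P0=E P1=I P2=I  mem[L2]=70
13. P1: store L4 := 72  bus=[BusRdX,Flush]  L4: P0=I P1=M P2=I  mem[L4]=20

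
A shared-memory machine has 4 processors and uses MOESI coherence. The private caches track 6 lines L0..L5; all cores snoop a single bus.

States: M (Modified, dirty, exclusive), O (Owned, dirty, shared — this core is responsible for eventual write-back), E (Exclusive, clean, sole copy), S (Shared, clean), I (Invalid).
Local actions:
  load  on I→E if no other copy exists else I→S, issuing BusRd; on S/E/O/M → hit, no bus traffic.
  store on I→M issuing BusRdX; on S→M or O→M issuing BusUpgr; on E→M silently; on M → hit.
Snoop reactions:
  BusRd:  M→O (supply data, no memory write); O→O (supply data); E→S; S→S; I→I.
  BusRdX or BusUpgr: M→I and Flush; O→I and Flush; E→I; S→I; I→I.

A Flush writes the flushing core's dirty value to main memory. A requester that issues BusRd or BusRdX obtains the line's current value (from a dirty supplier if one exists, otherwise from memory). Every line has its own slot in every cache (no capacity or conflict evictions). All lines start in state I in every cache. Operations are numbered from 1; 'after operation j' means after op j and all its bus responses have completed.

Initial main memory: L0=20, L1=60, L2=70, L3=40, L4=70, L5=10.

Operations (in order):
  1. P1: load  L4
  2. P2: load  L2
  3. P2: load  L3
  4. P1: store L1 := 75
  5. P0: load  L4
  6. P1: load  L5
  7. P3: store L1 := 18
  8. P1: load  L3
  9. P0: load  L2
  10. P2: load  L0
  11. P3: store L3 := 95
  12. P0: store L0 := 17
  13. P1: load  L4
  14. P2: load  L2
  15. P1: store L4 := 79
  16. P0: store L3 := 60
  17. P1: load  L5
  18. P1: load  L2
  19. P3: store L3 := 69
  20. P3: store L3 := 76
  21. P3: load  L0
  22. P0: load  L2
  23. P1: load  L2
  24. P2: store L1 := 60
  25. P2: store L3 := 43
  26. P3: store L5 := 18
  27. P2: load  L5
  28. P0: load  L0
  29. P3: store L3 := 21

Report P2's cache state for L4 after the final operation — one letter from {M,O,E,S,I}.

state = I

step 1: P1: load  L4  ⟶  IEII  (L4)  txn=BusRd  M[L4]=70
step 2: P2: load  L2  ⟶  IIEI  (L2)  txn=BusRd  M[L2]=70
step 3: P2: load  L3  ⟶  IIEI  (L3)  txn=BusRd  M[L3]=40
step 4: P1: store L1 := 75  ⟶  IMII  (L1)  txn=BusRdX  M[L1]=60
step 5: P0: load  L4  ⟶  SSII  (L4)  txn=BusRd  M[L4]=70
step 6: P1: load  L5  ⟶  IEII  (L5)  txn=BusRd  M[L5]=10
step 7: P3: store L1 := 18  ⟶  IIIM  (L1)  txn=BusRdX+Flush  M[L1]=75
step 8: P1: load  L3  ⟶  ISSI  (L3)  txn=BusRd  M[L3]=40
step 9: P0: load  L2  ⟶  SISI  (L2)  txn=BusRd  M[L2]=70
step 10: P2: load  L0  ⟶  IIEI  (L0)  txn=BusRd  M[L0]=20
step 11: P3: store L3 := 95  ⟶  IIIM  (L3)  txn=BusRdX  M[L3]=40
step 12: P0: store L0 := 17  ⟶  MIII  (L0)  txn=BusRdX  M[L0]=20
step 13: P1: load  L4  ⟶  SSII  (L4)  txn=∅  M[L4]=70
step 14: P2: load  L2  ⟶  SISI  (L2)  txn=∅  M[L2]=70
step 15: P1: store L4 := 79  ⟶  IMII  (L4)  txn=BusUpgr  M[L4]=70
step 16: P0: store L3 := 60  ⟶  MIII  (L3)  txn=BusRdX+Flush  M[L3]=95
step 17: P1: load  L5  ⟶  IEII  (L5)  txn=∅  M[L5]=10
step 18: P1: load  L2  ⟶  SSSI  (L2)  txn=BusRd  M[L2]=70
step 19: P3: store L3 := 69  ⟶  IIIM  (L3)  txn=BusRdX+Flush  M[L3]=60
step 20: P3: store L3 := 76  ⟶  IIIM  (L3)  txn=∅  M[L3]=60
step 21: P3: load  L0  ⟶  OIIS  (L0)  txn=BusRd  M[L0]=20
step 22: P0: load  L2  ⟶  SSSI  (L2)  txn=∅  M[L2]=70
step 23: P1: load  L2  ⟶  SSSI  (L2)  txn=∅  M[L2]=70
step 24: P2: store L1 := 60  ⟶  IIMI  (L1)  txn=BusRdX+Flush  M[L1]=18
step 25: P2: store L3 := 43  ⟶  IIMI  (L3)  txn=BusRdX+Flush  M[L3]=76
step 26: P3: store L5 := 18  ⟶  IIIM  (L5)  txn=BusRdX  M[L5]=10
step 27: P2: load  L5  ⟶  IISO  (L5)  txn=BusRd  M[L5]=10
step 28: P0: load  L0  ⟶  OIIS  (L0)  txn=∅  M[L0]=20
step 29: P3: store L3 := 21  ⟶  IIIM  (L3)  txn=BusRdX+Flush  M[L3]=43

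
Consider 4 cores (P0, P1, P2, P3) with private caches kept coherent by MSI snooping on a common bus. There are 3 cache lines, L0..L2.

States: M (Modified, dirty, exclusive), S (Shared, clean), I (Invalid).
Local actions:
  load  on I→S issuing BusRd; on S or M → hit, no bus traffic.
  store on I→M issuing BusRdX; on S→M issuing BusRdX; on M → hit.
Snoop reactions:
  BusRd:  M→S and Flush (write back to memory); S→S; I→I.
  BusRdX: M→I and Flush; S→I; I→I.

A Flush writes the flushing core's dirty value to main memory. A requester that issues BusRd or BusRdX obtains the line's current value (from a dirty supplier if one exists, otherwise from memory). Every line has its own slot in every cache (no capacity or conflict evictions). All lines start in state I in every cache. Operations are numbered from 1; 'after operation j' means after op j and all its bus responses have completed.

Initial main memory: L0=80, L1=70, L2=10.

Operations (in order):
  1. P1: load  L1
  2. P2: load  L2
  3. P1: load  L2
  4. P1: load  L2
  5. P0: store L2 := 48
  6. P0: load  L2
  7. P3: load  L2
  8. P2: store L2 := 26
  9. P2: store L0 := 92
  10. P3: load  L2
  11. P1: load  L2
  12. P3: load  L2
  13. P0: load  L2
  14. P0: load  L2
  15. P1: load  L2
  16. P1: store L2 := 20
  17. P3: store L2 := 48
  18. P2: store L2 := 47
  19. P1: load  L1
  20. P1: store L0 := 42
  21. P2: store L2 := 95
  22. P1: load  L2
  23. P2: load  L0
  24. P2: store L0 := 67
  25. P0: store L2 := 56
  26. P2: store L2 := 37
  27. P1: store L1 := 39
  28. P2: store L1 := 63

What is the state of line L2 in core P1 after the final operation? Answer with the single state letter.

state = I

1. P1: load  L1  bus=[BusRd]  L1: P0=I P1=S P2=I P3=I  mem[L1]=70
2. P2: load  L2  bus=[BusRd]  L2: P0=I P1=I P2=S P3=I  mem[L2]=10
3. P1: load  L2  bus=[BusRd]  L2: P0=I P1=S P2=S P3=I  mem[L2]=10
4. P1: load  L2  bus=[-]  L2: P0=I P1=S P2=S P3=I  mem[L2]=10
5. P0: store L2 := 48  bus=[BusRdX]  L2: P0=M P1=I P2=I P3=I  mem[L2]=10
6. P0: load  L2  bus=[-]  L2: P0=M P1=I P2=I P3=I  mem[L2]=10
7. P3: load  L2  bus=[BusRd,Flush]  L2: P0=S P1=I P2=I P3=S  mem[L2]=48
8. P2: store L2 := 26  bus=[BusRdX]  L2: P0=I P1=I P2=M P3=I  mem[L2]=48
9. P2: store L0 := 92  bus=[BusRdX]  L0: P0=I P1=I P2=M P3=I  mem[L0]=80
10. P3: load  L2  bus=[BusRd,Flush]  L2: P0=I P1=I P2=S P3=S  mem[L2]=26
11. P1: load  L2  bus=[BusRd]  L2: P0=I P1=S P2=S P3=S  mem[L2]=26
12. P3: load  L2  bus=[-]  L2: P0=I P1=S P2=S P3=S  mem[L2]=26
13. P0: load  L2  bus=[BusRd]  L2: P0=S P1=S P2=S P3=S  mem[L2]=26
14. P0: load  L2  bus=[-]  L2: P0=S P1=S P2=S P3=S  mem[L2]=26
15. P1: load  L2  bus=[-]  L2: P0=S P1=S P2=S P3=S  mem[L2]=26
16. P1: store L2 := 20  bus=[BusRdX]  L2: P0=I P1=M P2=I P3=I  mem[L2]=26
17. P3: store L2 := 48  bus=[BusRdX,Flush]  L2: P0=I P1=I P2=I P3=M  mem[L2]=20
18. P2: store L2 := 47  bus=[BusRdX,Flush]  L2: P0=I P1=I P2=M P3=I  mem[L2]=48
19. P1: load  L1  bus=[-]  L1: P0=I P1=S P2=I P3=I  mem[L1]=70
20. P1: store L0 := 42  bus=[BusRdX,Flush]  L0: P0=I P1=M P2=I P3=I  mem[L0]=92
21. P2: store L2 := 95  bus=[-]  L2: P0=I P1=I P2=M P3=I  mem[L2]=48
22. P1: load  L2  bus=[BusRd,Flush]  L2: P0=I P1=S P2=S P3=I  mem[L2]=95
23. P2: load  L0  bus=[BusRd,Flush]  L0: P0=I P1=S P2=S P3=I  mem[L0]=42
24. P2: store L0 := 67  bus=[BusRdX]  L0: P0=I P1=I P2=M P3=I  mem[L0]=42
25. P0: store L2 := 56  bus=[BusRdX]  L2: P0=M P1=I P2=I P3=I  mem[L2]=95
26. P2: store L2 := 37  bus=[BusRdX,Flush]  L2: P0=I P1=I P2=M P3=I  mem[L2]=56
27. P1: store L1 := 39  bus=[BusRdX]  L1: P0=I P1=M P2=I P3=I  mem[L1]=70
28. P2: store L1 := 63  bus=[BusRdX,Flush]  L1: P0=I P1=I P2=M P3=I  mem[L1]=39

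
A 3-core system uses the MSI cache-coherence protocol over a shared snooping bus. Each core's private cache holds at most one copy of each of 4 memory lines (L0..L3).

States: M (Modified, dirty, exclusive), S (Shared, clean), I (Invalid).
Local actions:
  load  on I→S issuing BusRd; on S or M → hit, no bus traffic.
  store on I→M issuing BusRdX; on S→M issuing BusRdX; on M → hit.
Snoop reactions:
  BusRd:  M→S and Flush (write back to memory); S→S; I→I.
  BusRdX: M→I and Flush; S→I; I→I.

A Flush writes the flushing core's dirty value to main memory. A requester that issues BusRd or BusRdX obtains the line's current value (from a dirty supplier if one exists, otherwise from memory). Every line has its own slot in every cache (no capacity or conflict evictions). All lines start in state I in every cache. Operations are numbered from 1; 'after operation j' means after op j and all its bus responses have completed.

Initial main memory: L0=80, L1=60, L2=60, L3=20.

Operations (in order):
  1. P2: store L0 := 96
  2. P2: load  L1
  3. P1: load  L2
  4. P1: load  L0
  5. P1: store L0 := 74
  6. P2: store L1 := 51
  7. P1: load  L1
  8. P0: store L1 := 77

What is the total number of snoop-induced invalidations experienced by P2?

  op1 P2: store L0 := 96 → I/I/M on L0; bus BusRdX; mem=80
  op2 P2: load  L1 → I/I/S on L1; bus BusRd; mem=60
  op3 P1: load  L2 → I/S/I on L2; bus BusRd; mem=60
  op4 P1: load  L0 → I/S/S on L0; bus BusRd Flush; mem=96
  op5 P1: store L0 := 74 → I/M/I on L0; bus BusRdX; mem=96
  op6 P2: store L1 := 51 → I/I/M on L1; bus BusRdX; mem=60
  op7 P1: load  L1 → I/S/S on L1; bus BusRd Flush; mem=51
  op8 P0: store L1 := 77 → M/I/I on L1; bus BusRdX; mem=51

invalidations = 2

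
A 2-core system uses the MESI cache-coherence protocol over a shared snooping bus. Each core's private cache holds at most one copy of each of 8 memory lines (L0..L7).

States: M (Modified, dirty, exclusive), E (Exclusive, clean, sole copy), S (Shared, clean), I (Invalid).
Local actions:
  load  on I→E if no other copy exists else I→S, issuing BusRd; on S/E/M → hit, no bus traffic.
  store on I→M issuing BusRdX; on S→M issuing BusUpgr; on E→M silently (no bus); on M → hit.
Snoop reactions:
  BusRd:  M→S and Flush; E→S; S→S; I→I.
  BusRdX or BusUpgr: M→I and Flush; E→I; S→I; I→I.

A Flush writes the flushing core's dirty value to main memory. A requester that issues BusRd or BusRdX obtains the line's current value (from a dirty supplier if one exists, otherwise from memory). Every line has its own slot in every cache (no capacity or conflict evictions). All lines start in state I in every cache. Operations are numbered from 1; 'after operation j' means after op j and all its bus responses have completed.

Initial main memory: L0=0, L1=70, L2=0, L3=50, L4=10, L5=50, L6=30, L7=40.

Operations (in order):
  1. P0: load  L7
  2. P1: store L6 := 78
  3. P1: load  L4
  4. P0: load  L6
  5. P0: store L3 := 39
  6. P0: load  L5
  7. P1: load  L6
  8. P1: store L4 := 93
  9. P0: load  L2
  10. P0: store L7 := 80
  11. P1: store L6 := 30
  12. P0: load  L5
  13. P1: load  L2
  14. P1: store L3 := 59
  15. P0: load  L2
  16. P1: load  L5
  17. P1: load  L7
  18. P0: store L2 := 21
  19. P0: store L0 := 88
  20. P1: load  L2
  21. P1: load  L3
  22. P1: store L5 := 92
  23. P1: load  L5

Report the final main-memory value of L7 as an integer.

1. P0: load  L7  bus=[BusRd]  L7: P0=E P1=I  mem[L7]=40
2. P1: store L6 := 78  bus=[BusRdX]  L6: P0=I P1=M  mem[L6]=30
3. P1: load  L4  bus=[BusRd]  L4: P0=I P1=E  mem[L4]=10
4. P0: load  L6  bus=[BusRd,Flush]  L6: P0=S P1=S  mem[L6]=78
5. P0: store L3 := 39  bus=[BusRdX]  L3: P0=M P1=I  mem[L3]=50
6. P0: load  L5  bus=[BusRd]  L5: P0=E P1=I  mem[L5]=50
7. P1: load  L6  bus=[-]  L6: P0=S P1=S  mem[L6]=78
8. P1: store L4 := 93  bus=[-]  L4: P0=I P1=M  mem[L4]=10
9. P0: load  L2  bus=[BusRd]  L2: P0=E P1=I  mem[L2]=0
10. P0: store L7 := 80  bus=[-]  L7: P0=M P1=I  mem[L7]=40
11. P1: store L6 := 30  bus=[BusUpgr]  L6: P0=I P1=M  mem[L6]=78
12. P0: load  L5  bus=[-]  L5: P0=E P1=I  mem[L5]=50
13. P1: load  L2  bus=[BusRd]  L2: P0=S P1=S  mem[L2]=0
14. P1: store L3 := 59  bus=[BusRdX,Flush]  L3: P0=I P1=M  mem[L3]=39
15. P0: load  L2  bus=[-]  L2: P0=S P1=S  mem[L2]=0
16. P1: load  L5  bus=[BusRd]  L5: P0=S P1=S  mem[L5]=50
17. P1: load  L7  bus=[BusRd,Flush]  L7: P0=S P1=S  mem[L7]=80
18. P0: store L2 := 21  bus=[BusUpgr]  L2: P0=M P1=I  mem[L2]=0
19. P0: store L0 := 88  bus=[BusRdX]  L0: P0=M P1=I  mem[L0]=0
20. P1: load  L2  bus=[BusRd,Flush]  L2: P0=S P1=S  mem[L2]=21
21. P1: load  L3  bus=[-]  L3: P0=I P1=M  mem[L3]=39
22. P1: store L5 := 92  bus=[BusUpgr]  L5: P0=I P1=M  mem[L5]=50
23. P1: load  L5  bus=[-]  L5: P0=I P1=M  mem[L5]=50

memory[L7] = 80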